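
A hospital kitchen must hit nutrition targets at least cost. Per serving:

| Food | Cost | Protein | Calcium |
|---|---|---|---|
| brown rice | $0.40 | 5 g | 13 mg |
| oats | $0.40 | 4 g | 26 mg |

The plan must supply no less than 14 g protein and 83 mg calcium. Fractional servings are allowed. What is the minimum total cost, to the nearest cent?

Check every corner: each single food scaled to meet both minima, and each pair solved so both constraints bind.
brown rice only: max(14/5, 83/13) = 6.385 servings → $2.55.
oats only: max(14/4, 83/26) = 3.5 servings → $1.40.
brown rice + oats with both tight: 0.4103 servings and 2.987 servings → $1.36.
Cheapest feasible corner: $1.36.

$1.36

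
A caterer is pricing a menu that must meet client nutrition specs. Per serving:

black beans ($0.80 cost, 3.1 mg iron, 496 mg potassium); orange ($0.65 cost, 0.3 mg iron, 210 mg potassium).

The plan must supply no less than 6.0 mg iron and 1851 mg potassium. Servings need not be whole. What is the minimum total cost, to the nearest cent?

$2.99

Minimising a linear cost over {iron ≥ 6.0, potassium ≥ 1851, servings ≥ 0} — the optimum is at a vertex, using one or two foods.
black beans only: max(6.0/3.1, 1851/496) = 3.732 servings → $2.99.
orange only: max(6.0/0.3, 1851/210) = 20 servings → $13.00.
black beans + orange with both tight: 1.403 servings and 5.5 servings → $4.70.
The minimum over all feasible corners is $2.99.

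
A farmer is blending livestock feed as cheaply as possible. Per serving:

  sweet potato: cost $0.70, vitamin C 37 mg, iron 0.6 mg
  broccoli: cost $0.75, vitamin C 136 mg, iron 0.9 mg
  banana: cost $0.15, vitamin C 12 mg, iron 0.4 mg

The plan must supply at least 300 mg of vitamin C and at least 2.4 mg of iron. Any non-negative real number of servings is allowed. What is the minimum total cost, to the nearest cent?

sweet potato only: max(300/37, 2.4/0.6) = 8.108 servings → $5.68.
broccoli only: max(300/136, 2.4/0.9) = 2.667 servings → $2.00.
banana only: max(300/12, 2.4/0.4) = 25 servings → $3.75.
sweet potato + broccoli with both tight: 1.168 servings and 1.888 servings → $2.23.
sweet potato + banana: the both-tight solution has a negative serving — not a feasible corner.
broccoli + banana with both tight: 2.092 servings and 1.294 servings → $1.76.
So the least-cost plan costs $1.76.

$1.76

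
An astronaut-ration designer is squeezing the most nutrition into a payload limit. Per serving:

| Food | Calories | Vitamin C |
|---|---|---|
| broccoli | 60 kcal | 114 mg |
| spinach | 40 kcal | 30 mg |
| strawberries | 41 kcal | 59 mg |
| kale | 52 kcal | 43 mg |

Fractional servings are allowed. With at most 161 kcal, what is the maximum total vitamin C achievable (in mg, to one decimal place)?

Vitamin C per kcal: broccoli 1.9, strawberries 1.439, kale 0.8269, spinach 0.75.
With no serving limits, spend the whole calories allowance on broccoli: 161 kcal / 60 kcal × 114 mg = 305.9 mg.

305.9 mg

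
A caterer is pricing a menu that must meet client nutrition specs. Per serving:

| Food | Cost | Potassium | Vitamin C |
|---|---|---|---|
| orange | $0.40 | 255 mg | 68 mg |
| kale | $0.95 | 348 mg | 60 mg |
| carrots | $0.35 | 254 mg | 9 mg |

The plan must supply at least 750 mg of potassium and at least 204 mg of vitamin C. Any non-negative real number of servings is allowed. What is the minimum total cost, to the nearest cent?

$1.20

At the optimum either one food covers both requirements or two foods hit both targets exactly; no other combination can be cheaper.
orange only: max(750/255, 204/68) = 3 servings → $1.20.
kale only: max(750/348, 204/60) = 3.4 servings → $3.23.
carrots only: max(750/254, 204/9) = 22.67 servings → $7.93.
orange + kale with both targets exact would need a negative amount; discard.
orange + carrots: intersection lies outside the first quadrant.
kale + carrots: the both-tight solution has a negative serving — not a feasible corner.
So the least-cost plan costs $1.20.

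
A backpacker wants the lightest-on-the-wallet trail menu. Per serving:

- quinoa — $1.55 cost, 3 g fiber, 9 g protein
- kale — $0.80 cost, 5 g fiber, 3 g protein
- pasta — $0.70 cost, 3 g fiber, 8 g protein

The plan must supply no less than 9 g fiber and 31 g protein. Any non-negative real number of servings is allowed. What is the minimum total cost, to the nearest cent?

An LP optimum is at a vertex; with two nutrient constraints at most two foods are used. Check each candidate.
quinoa only: max(9/3, 31/9) = 3.444 servings → $5.34.
kale only: max(9/5, 31/3) = 10.33 servings → $8.27.
pasta only: max(9/3, 31/8) = 3.875 servings → $2.71.
quinoa + kale: the both-tight solution has a negative serving — not a feasible corner.
quinoa + pasta with both targets exact would need a negative amount; discard.
kale + pasta with both targets exact would need a negative amount; discard.
So the least-cost plan costs $2.71.

$2.71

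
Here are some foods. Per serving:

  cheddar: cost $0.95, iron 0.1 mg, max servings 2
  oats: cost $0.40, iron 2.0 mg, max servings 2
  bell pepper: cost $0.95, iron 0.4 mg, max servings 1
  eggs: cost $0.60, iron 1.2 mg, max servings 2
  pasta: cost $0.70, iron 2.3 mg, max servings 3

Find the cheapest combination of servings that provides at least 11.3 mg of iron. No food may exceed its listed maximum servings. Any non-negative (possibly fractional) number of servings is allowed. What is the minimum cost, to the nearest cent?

$3.10

Cost per mg of iron: oats $0.2000, pasta $0.3043, eggs $0.5000, bell pepper $2.3750, cheddar $9.5000.
Take 2 servings of oats: +4.0 mg iron for $0.80 (total $0.80, still need 7.3 mg).
Take 3 servings of pasta: +6.9 mg iron for $2.10 (total $2.90, still need 0.4 mg).
Take 0.3333 servings of eggs: +0.4 mg iron for $0.20 (total $3.10, still need 0.0 mg).
Filling from the cheapest source first is optimal under one linear minimum: $3.10.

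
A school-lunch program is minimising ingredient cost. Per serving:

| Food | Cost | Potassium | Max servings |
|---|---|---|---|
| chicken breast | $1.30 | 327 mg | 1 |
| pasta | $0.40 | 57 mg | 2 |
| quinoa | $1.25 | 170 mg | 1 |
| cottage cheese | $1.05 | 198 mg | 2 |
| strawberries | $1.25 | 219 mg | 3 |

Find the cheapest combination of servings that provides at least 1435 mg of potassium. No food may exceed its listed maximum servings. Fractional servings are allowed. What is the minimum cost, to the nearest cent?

$7.54

Cost per mg of potassium: chicken breast $0.0040, cottage cheese $0.0053, strawberries $0.0057, pasta $0.0070, quinoa $0.0074.
Take 1 serving of chicken breast: +327.0 mg potassium for $1.30 (total $1.30, still need 1108.0 mg).
Take 2 servings of cottage cheese: +396.0 mg potassium for $2.10 (total $3.40, still need 712.0 mg).
Take 3 servings of strawberries: +657.0 mg potassium for $3.75 (total $7.15, still need 55.0 mg).
Take 0.9649 servings of pasta: +55.0 mg potassium for $0.39 (total $7.54, still need 0.0 mg).
Greedy by cheapest-per-mg is optimal for a single linear constraint, so the minimum cost is $7.54.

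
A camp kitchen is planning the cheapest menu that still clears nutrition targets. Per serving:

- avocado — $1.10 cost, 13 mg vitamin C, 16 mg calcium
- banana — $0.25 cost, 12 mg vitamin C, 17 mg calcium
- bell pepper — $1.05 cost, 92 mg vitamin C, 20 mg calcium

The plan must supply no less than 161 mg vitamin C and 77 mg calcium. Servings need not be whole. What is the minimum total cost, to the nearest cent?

$2.17

This is a tiny linear program; its minimum lies at a vertex of the feasible set. List the vertices and price them.
avocado only: max(161/13, 77/16) = 12.38 servings → $13.62.
banana only: max(161/12, 77/17) = 13.42 servings → $3.35.
bell pepper only: max(161/92, 77/20) = 3.85 servings → $4.04.
avocado + banana with both targets exact would need a negative amount; discard.
avocado + bell pepper with both tight: 3.188 servings and 1.3 servings → $4.87.
banana + bell pepper with both tight: 2.918 servings and 1.369 servings → $2.17.
The minimum over all feasible corners is $2.17.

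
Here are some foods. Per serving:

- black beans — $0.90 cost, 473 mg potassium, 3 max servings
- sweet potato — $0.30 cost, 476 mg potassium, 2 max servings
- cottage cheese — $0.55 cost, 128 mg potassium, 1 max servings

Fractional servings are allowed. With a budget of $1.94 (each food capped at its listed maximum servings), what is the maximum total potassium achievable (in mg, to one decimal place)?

1656.2 mg

Potassium per dollar: sweet potato 1587, black beans 525.6, cottage cheese 232.7.
Take 2 servings of sweet potato: spends $0.60, +952.0 mg potassium (running total 952.0 mg).
Take 1.489 servings of black beans: spends $1.34, +704.2 mg potassium (running total 1656.2 mg).
Filling greedily by potassium-per-dollar is optimal for one linear limit, giving 1656.2 mg.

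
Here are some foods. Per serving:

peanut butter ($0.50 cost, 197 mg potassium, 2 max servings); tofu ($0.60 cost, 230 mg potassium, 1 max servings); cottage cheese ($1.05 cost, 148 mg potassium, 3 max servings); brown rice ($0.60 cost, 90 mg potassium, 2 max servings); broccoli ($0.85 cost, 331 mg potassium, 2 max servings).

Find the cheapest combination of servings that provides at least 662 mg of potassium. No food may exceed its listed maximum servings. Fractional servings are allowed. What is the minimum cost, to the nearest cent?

Cost per mg of potassium: peanut butter $0.0025, broccoli $0.0026, tofu $0.0026, brown rice $0.0067, cottage cheese $0.0071.
Take 2 servings of peanut butter: +394.0 mg potassium for $1.00 (total $1.00, still need 268.0 mg).
Take 0.8097 servings of broccoli: +268.0 mg potassium for $0.69 (total $1.69, still need 0.0 mg).
Filling from the cheapest source first is optimal under one linear minimum: $1.69.

$1.69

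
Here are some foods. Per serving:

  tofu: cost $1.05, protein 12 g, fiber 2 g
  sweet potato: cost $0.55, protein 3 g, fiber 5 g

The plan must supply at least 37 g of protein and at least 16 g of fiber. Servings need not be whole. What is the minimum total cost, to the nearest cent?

Compare the cost at each extreme point of the feasible region.
tofu only: max(37/12, 16/2) = 8 servings → $8.40.
sweet potato only: max(37/3, 16/5) = 12.33 servings → $6.78.
tofu + sweet potato with both tight: 2.537 servings and 2.185 servings → $3.87.
The minimum over all feasible corners is $3.87.

$3.87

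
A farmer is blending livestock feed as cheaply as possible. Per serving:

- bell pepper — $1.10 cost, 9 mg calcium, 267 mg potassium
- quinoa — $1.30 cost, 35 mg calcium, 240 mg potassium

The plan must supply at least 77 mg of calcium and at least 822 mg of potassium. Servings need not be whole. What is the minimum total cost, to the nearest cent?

$3.96

Check every corner: each single food scaled to meet both minima, and each pair solved so both constraints bind.
bell pepper only: max(77/9, 822/267) = 8.556 servings → $9.41.
quinoa only: max(77/35, 822/240) = 3.425 servings → $4.45.
bell pepper + quinoa with both tight: 1.432 servings and 1.832 servings → $3.96.
Cheapest feasible corner: $3.96.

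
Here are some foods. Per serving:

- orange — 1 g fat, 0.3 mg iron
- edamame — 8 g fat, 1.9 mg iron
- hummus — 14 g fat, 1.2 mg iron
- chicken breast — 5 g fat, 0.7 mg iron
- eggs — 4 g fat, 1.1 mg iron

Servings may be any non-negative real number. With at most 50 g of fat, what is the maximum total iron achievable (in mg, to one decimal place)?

15.0 mg

Iron per g fat: orange 0.3, eggs 0.275, edamame 0.2375, chicken breast 0.14, hummus 0.08571.
With no serving limits, spend the whole fat allowance on orange: 50 g / 1 g × 0.3 mg = 15.0 mg.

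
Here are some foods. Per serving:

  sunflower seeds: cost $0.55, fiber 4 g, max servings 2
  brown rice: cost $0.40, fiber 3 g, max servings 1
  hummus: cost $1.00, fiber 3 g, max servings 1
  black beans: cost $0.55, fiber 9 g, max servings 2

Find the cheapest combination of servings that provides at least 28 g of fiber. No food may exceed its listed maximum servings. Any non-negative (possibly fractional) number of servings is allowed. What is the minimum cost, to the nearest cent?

$2.46

Cost per g of fiber: black beans $0.0611, brown rice $0.1333, sunflower seeds $0.1375, hummus $0.3333.
Take 2 servings of black beans: +18.0 g fiber for $1.10 (total $1.10, still need 10.0 g).
Take 1 serving of brown rice: +3.0 g fiber for $0.40 (total $1.50, still need 7.0 g).
Take 1.75 servings of sunflower seeds: +7.0 g fiber for $0.96 (total $2.46, still need 0.0 g).
Filling from the cheapest source first is optimal under one linear minimum: $2.46.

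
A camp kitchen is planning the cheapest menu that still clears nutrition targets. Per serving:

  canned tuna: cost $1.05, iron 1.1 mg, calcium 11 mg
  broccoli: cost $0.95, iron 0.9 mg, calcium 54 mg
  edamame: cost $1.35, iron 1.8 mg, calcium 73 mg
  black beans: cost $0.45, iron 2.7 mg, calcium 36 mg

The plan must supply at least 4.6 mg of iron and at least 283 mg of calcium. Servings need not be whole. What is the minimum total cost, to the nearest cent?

$3.54

The cheapest plan sits at a corner of the feasible region — with two constraints it uses at most two foods.
canned tuna only: max(4.6/1.1, 283/11) = 25.73 servings → $27.01.
broccoli only: max(4.6/0.9, 283/54) = 5.241 servings → $4.98.
edamame only: max(4.6/1.8, 283/73) = 3.877 servings → $5.23.
black beans only: max(4.6/2.7, 283/36) = 7.861 servings → $3.54.
canned tuna + broccoli: intersection lies outside the first quadrant.
canned tuna + edamame: intersection lies outside the first quadrant.
canned tuna + black beans: the both-tight solution has a negative serving — not a feasible corner.
broccoli + edamame with both targets exact would need a negative amount; discard.
broccoli + black beans with both targets exact would need a negative amount; discard.
edamame + black beans: intersection lies outside the first quadrant.
Cheapest feasible corner: $3.54.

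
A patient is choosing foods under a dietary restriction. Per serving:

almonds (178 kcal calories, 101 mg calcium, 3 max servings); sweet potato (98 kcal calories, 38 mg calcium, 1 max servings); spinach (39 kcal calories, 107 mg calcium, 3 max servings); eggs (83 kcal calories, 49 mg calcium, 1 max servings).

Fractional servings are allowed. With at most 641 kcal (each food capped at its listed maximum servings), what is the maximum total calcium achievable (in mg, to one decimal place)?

Calcium per kcal: spinach 2.744, eggs 0.5904, almonds 0.5674, sweet potato 0.3878.
Take 3 servings of spinach: uses 117 kcal, +321.0 mg calcium (running total 321.0 mg).
Take 1 serving of eggs: uses 83 kcal, +49.0 mg calcium (running total 370.0 mg).
Take 2.478 servings of almonds: uses 441 kcal, +250.2 mg calcium (running total 620.2 mg).
Greedy by best ratio exhausts the calories allowance optimally: 620.2 mg.

620.2 mg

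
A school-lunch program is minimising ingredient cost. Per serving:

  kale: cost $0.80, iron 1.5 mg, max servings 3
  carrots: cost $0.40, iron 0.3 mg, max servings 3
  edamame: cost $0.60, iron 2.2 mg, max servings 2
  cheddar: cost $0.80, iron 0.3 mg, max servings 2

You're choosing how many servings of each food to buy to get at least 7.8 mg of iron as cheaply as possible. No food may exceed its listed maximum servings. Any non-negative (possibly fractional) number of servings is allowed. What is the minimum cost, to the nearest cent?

$3.01

Cost per mg of iron: edamame $0.2727, kale $0.5333, carrots $1.3333, cheddar $2.6667.
Take 2 servings of edamame: +4.4 mg iron for $1.20 (total $1.20, still need 3.4 mg).
Take 2.267 servings of kale: +3.4 mg iron for $1.81 (total $3.01, still need 0.0 mg).
Filling from the cheapest source first is optimal under one linear minimum: $3.01.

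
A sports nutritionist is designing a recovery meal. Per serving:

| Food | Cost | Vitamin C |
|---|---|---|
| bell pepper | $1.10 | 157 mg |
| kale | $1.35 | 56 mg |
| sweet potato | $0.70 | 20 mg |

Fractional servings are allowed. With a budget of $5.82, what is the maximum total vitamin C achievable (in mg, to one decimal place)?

830.7 mg

Vitamin C per dollar: bell pepper 142.7, kale 41.48, sweet potato 28.57.
With no serving limits, spend the whole cost allowance on bell pepper: $5.82 / $1.10 × 157 mg = 830.7 mg.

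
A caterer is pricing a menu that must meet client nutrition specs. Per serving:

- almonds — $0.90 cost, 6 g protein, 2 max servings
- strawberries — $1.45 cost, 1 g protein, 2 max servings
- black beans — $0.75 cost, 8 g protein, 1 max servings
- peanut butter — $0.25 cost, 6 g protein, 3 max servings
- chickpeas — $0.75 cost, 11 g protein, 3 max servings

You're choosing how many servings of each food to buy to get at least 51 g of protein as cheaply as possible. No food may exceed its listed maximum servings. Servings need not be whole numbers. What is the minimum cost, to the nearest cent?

Cost per g of protein: peanut butter $0.0417, chickpeas $0.0682, black beans $0.0938, almonds $0.1500, strawberries $1.4500.
Take 3 servings of peanut butter: +18.0 g protein for $0.75 (total $0.75, still need 33.0 g).
Take 3 servings of chickpeas: +33.0 g protein for $2.25 (total $3.00, still need 0.0 g).
Filling from the cheapest source first is optimal under one linear minimum: $3.00.

$3.00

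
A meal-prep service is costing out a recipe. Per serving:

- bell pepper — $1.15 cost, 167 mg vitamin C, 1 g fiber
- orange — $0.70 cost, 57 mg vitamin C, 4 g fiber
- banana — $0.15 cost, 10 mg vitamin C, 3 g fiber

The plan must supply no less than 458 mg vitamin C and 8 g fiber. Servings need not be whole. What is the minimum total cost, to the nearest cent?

A basic optimal solution has at most two foods positive. Try each food alone and each pair with both targets met exactly.
bell pepper only: max(458/167, 8/1) = 8 servings → $9.20.
orange only: max(458/57, 8/4) = 8.035 servings → $5.62.
banana only: max(458/10, 8/3) = 45.8 servings → $6.87.
bell pepper + orange with both tight: 2.252 servings and 1.437 servings → $3.60.
bell pepper + banana with both tight: 2.635 servings and 1.788 servings → $3.30.
orange + banana: intersection lies outside the first quadrant.
So the least-cost plan costs $3.30.

$3.30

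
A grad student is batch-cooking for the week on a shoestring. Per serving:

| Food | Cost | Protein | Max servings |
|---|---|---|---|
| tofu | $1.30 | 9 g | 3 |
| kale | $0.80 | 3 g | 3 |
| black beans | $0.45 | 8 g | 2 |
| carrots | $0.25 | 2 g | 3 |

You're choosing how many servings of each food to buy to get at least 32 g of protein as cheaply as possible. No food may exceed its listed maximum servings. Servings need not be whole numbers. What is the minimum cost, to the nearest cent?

Cost per g of protein: black beans $0.0563, carrots $0.1250, tofu $0.1444, kale $0.2667.
Take 2 servings of black beans: +16.0 g protein for $0.90 (total $0.90, still need 16.0 g).
Take 3 servings of carrots: +6.0 g protein for $0.75 (total $1.65, still need 10.0 g).
Take 1.111 servings of tofu: +10.0 g protein for $1.44 (total $3.09, still need 0.0 g).
Filling from the cheapest source first is optimal under one linear minimum: $3.09.

$3.09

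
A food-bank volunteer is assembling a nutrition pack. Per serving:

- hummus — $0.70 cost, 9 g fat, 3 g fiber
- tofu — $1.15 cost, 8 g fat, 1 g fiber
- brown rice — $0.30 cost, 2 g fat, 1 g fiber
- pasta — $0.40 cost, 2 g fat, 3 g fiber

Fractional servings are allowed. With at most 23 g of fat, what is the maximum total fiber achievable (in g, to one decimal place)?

34.5 g

Fiber per g fat: pasta 1.5, brown rice 0.5, hummus 0.3333, tofu 0.125.
With no serving limits, spend the whole fat allowance on pasta: 23 g / 2 g × 3 g = 34.5 g.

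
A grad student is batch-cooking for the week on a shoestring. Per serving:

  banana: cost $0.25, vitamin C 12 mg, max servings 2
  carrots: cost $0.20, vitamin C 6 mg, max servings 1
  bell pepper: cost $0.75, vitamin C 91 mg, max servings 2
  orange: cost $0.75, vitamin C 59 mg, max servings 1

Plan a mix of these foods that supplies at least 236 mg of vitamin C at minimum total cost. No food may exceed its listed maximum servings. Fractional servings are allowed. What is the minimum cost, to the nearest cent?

Cost per mg of vitamin C: bell pepper $0.0082, orange $0.0127, banana $0.0208, carrots $0.0333.
Take 2 servings of bell pepper: +182.0 mg vitamin C for $1.50 (total $1.50, still need 54.0 mg).
Take 0.9153 servings of orange: +54.0 mg vitamin C for $0.69 (total $2.19, still need 0.0 mg).
Filling from the cheapest source first is optimal under one linear minimum: $2.19.

$2.19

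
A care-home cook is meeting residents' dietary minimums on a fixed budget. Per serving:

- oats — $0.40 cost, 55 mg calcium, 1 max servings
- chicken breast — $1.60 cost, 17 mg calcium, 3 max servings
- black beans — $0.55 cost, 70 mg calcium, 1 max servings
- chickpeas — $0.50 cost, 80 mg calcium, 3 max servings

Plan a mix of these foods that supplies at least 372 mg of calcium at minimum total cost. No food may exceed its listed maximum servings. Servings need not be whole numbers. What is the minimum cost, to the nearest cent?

$3.11

Cost per mg of calcium: chickpeas $0.0063, oats $0.0073, black beans $0.0079, chicken breast $0.0941.
Take 3 servings of chickpeas: +240.0 mg calcium for $1.50 (total $1.50, still need 132.0 mg).
Take 1 serving of oats: +55.0 mg calcium for $0.40 (total $1.90, still need 77.0 mg).
Take 1 serving of black beans: +70.0 mg calcium for $0.55 (total $2.45, still need 7.0 mg).
Take 0.4118 servings of chicken breast: +7.0 mg calcium for $0.66 (total $3.11, still need 0.0 mg).
Filling from the cheapest source first is optimal under one linear minimum: $3.11.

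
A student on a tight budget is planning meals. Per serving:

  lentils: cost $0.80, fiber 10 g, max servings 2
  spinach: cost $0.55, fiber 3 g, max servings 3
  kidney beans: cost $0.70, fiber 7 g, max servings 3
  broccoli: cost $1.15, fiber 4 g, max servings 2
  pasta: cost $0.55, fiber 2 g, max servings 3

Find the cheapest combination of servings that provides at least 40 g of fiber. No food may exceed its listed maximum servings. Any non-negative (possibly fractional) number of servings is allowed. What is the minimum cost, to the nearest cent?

Cost per g of fiber: lentils $0.0800, kidney beans $0.1000, spinach $0.1833, pasta $0.2750, broccoli $0.2875.
Take 2 servings of lentils: +20.0 g fiber for $1.60 (total $1.60, still need 20.0 g).
Take 2.857 servings of kidney beans: +20.0 g fiber for $2.00 (total $3.60, still need 0.0 g).
Greedy by cheapest-per-g is optimal for a single linear constraint, so the minimum cost is $3.60.

$3.60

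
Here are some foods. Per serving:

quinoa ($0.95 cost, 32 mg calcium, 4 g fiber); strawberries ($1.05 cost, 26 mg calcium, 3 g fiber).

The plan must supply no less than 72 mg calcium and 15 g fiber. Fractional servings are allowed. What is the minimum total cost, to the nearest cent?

Minimising a linear cost over {calcium ≥ 72, fiber ≥ 15, servings ≥ 0} — the optimum is at a vertex, using one or two foods.
quinoa only: max(72/32, 15/4) = 3.75 servings → $3.56.
strawberries only: max(72/26, 15/3) = 5 servings → $5.25.
quinoa + strawberries: the both-tight solution has a negative serving — not a feasible corner.
So the least-cost plan costs $3.56.

$3.56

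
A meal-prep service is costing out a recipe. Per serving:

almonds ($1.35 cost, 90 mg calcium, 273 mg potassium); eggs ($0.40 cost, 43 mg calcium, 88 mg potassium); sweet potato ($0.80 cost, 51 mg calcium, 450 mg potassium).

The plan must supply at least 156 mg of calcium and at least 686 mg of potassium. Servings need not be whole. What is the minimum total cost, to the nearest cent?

$1.80

An LP optimum is at a vertex; with two nutrient constraints at most two foods are used. Check each candidate.
almonds only: max(156/90, 686/273) = 2.513 servings → $3.39.
eggs only: max(156/43, 686/88) = 7.795 servings → $3.12.
sweet potato only: max(156/51, 686/450) = 3.059 servings → $2.45.
almonds + eggs with both targets exact would need a negative amount; discard.
almonds + sweet potato with both tight: 1.325 servings and 0.7206 servings → $2.37.
eggs + sweet potato with both tight: 2.369 servings and 1.061 servings → $1.80.
So the least-cost plan costs $1.80.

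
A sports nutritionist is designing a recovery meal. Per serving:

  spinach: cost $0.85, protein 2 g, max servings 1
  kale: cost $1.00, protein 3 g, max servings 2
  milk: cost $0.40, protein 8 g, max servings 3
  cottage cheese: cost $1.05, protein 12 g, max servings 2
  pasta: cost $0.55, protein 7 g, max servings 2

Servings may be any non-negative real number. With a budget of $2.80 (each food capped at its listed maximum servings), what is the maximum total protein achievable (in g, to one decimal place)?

Protein per dollar: milk 20, pasta 12.73, cottage cheese 11.43, kale 3, spinach 2.353.
Take 3 servings of milk: spends $1.20, +24.0 g protein (running total 24.0 g).
Take 2 servings of pasta: spends $1.10, +14.0 g protein (running total 38.0 g).
Take 0.4762 servings of cottage cheese: spends $0.50, +5.7 g protein (running total 43.7 g).
Filling greedily by protein-per-dollar is optimal for one linear limit, giving 43.7 g.

43.7 g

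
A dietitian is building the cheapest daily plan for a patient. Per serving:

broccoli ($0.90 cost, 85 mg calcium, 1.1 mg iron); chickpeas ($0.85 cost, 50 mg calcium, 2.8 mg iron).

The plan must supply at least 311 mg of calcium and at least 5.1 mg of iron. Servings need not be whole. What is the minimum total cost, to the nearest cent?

For a min-cost LP with two ≥-constraints, a basic feasible solution has at most two positive variables.
broccoli only: max(311/85, 5.1/1.1) = 4.636 servings → $4.17.
chickpeas only: max(311/50, 5.1/2.8) = 6.22 servings → $5.29.
broccoli + chickpeas with both tight: 3.365 servings and 0.4995 servings → $3.45.
The minimum over all feasible corners is $3.45.

$3.45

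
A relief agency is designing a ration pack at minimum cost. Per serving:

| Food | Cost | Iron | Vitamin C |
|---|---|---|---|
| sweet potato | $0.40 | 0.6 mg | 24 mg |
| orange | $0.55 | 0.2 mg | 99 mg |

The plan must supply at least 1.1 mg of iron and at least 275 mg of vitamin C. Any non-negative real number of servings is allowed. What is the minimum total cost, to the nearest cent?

A basic optimal solution has at most two foods positive. Try each food alone and each pair with both targets met exactly.
sweet potato only: max(1.1/0.6, 275/24) = 11.46 servings → $4.58.
orange only: max(1.1/0.2, 275/99) = 5.5 servings → $3.02.
sweet potato + orange with both tight: 0.9872 servings and 2.538 servings → $1.79.
So the least-cost plan costs $1.79.

$1.79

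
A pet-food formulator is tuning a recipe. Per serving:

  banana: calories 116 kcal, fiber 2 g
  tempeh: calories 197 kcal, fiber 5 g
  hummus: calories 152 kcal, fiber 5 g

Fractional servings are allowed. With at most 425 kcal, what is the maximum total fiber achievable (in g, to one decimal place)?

Fiber per kcal: hummus 0.03289, tempeh 0.02538, banana 0.01724.
With no serving limits, spend the whole calories allowance on hummus: 425 kcal / 152 kcal × 5 g = 14.0 g.

14.0 g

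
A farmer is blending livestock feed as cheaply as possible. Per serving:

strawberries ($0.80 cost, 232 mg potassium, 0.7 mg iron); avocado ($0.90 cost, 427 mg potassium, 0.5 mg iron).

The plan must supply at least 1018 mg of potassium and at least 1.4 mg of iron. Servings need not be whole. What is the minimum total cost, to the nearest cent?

$2.30

Two binding constraints pin down two serving amounts, so the optimal mix uses at most two foods. The candidates are each food alone (scaled to the tighter of potassium/iron) and each pair with both constraints tight.
strawberries only: max(1018/232, 1.4/0.7) = 4.388 servings → $3.51.
avocado only: max(1018/427, 1.4/0.5) = 2.8 servings → $2.52.
strawberries + avocado with both tight: 0.4855 servings and 2.12 servings → $2.30.
Cheapest feasible corner: $2.30.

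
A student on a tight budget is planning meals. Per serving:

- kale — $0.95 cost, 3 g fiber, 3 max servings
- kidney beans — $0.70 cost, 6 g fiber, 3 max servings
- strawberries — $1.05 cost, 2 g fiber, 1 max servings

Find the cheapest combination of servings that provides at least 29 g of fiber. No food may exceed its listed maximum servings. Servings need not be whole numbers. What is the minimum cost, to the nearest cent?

Cost per g of fiber: kidney beans $0.1167, kale $0.3167, strawberries $0.5250.
Take 3 servings of kidney beans: +18.0 g fiber for $2.10 (total $2.10, still need 11.0 g).
Take 3 servings of kale: +9.0 g fiber for $2.85 (total $4.95, still need 2.0 g).
Take 1 serving of strawberries: +2.0 g fiber for $1.05 (total $6.00, still need 0.0 g).
Filling from the cheapest source first is optimal under one linear minimum: $6.00.

$6.00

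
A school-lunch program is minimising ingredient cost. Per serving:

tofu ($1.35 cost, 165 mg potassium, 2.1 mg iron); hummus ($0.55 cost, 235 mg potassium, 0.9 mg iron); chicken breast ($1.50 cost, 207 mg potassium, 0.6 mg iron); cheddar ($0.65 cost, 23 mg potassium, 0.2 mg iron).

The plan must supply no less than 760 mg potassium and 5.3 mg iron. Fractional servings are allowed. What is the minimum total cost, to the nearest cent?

Two binding constraints pin down two serving amounts, so the optimal mix uses at most two foods. The candidates are each food alone (scaled to the tighter of potassium/iron) and each pair with both constraints tight.
tofu only: max(760/165, 5.3/2.1) = 4.606 servings → $6.22.
hummus only: max(760/235, 5.3/0.9) = 5.889 servings → $3.24.
chicken breast only: max(760/207, 5.3/0.6) = 8.833 servings → $13.25.
cheddar only: max(760/23, 5.3/0.2) = 33.04 servings → $21.48.
tofu + hummus with both tight: 1.628 servings and 2.091 servings → $3.35.
tofu + chicken breast with both tight: 1.91 servings and 2.149 servings → $5.80.
tofu + cheddar with both targets exact would need a negative amount; discard.
hummus + chicken breast with both targets exact would need a negative amount; discard.
hummus + cheddar with both tight: 1.144 servings and 21.35 servings → $14.51.
chicken breast + cheddar with both tight: 1.091 servings and 23.23 servings → $16.73.
Cheapest feasible corner: $3.24.

$3.24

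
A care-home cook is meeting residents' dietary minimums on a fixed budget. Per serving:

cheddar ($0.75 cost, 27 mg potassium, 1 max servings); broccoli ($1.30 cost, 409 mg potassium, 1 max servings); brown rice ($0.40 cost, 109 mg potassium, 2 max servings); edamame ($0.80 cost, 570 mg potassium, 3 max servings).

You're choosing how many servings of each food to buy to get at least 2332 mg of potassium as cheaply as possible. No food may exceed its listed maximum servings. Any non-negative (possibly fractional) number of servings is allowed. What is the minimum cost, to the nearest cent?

Cost per mg of potassium: edamame $0.0014, broccoli $0.0032, brown rice $0.0037, cheddar $0.0278.
Take 3 servings of edamame: +1710.0 mg potassium for $2.40 (total $2.40, still need 622.0 mg).
Take 1 serving of broccoli: +409.0 mg potassium for $1.30 (total $3.70, still need 213.0 mg).
Take 1.954 servings of brown rice: +213.0 mg potassium for $0.78 (total $4.48, still need 0.0 mg).
Greedy by cheapest-per-mg is optimal for a single linear constraint, so the minimum cost is $4.48.

$4.48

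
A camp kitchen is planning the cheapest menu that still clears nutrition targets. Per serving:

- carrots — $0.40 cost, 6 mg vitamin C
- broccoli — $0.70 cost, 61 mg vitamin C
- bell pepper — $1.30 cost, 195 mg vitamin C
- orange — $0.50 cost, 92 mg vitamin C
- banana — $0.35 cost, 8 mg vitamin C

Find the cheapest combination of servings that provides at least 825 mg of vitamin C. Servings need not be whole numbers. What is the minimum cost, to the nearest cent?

Cost per mg of vitamin C: orange $0.0054, bell pepper $0.0067, broccoli $0.0115, banana $0.0437, carrots $0.0667.
With no serving limits, use only orange: 825 mg / 92 mg = 8.967 servings × $0.50 = $4.48.

$4.48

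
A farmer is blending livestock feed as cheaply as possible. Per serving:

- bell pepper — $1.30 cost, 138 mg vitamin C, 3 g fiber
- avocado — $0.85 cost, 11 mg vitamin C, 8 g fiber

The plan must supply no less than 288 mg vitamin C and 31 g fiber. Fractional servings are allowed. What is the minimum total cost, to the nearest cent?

$5.09

For a min-cost LP with two ≥-constraints, a basic feasible solution has at most two positive variables.
bell pepper only: max(288/138, 31/3) = 10.33 servings → $13.43.
avocado only: max(288/11, 31/8) = 26.18 servings → $22.25.
bell pepper + avocado with both tight: 1.833 servings and 3.188 servings → $5.09.
The minimum over all feasible corners is $5.09.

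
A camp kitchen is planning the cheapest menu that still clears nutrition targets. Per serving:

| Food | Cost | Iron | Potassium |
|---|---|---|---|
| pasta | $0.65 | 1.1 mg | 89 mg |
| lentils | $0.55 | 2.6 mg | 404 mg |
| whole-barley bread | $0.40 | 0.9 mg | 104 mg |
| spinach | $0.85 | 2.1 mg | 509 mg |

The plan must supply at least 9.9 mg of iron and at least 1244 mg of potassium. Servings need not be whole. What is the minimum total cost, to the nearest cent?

Two binding constraints pin down two serving amounts, so the optimal mix uses at most two foods. The candidates are each food alone (scaled to the tighter of iron/potassium) and each pair with both constraints tight.
pasta only: max(9.9/1.1, 1244/89) = 13.98 servings → $9.09.
lentils only: max(9.9/2.6, 1244/404) = 3.808 servings → $2.09.
whole-barley bread only: max(9.9/0.9, 1244/104) = 11.96 servings → $4.78.
spinach only: max(9.9/2.1, 1244/509) = 4.714 servings → $4.01.
pasta + lentils with both tight: 3.592 servings and 2.288 servings → $3.59.
pasta + whole-barley bread with both targets exact would need a negative amount; discard.
pasta + spinach with both tight: 6.506 servings and 1.306 servings → $5.34.
lentils + whole-barley bread with both tight: 0.9657 servings and 8.21 servings → $3.82.
lentils + spinach: intersection lies outside the first quadrant.
whole-barley bread + spinach with both tight: 10.12 servings and 0.3755 servings → $4.37.
The minimum over all feasible corners is $2.09.

$2.09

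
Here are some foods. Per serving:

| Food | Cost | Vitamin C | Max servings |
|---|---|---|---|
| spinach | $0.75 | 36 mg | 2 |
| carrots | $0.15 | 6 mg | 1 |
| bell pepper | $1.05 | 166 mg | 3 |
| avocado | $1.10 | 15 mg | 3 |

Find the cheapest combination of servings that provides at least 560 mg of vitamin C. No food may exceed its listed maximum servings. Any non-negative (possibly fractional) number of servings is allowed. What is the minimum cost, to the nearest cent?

Cost per mg of vitamin C: bell pepper $0.0063, spinach $0.0208, carrots $0.0250, avocado $0.0733.
Take 3 servings of bell pepper: +498.0 mg vitamin C for $3.15 (total $3.15, still need 62.0 mg).
Take 1.722 servings of spinach: +62.0 mg vitamin C for $1.29 (total $4.44, still need 0.0 mg).
Filling from the cheapest source first is optimal under one linear minimum: $4.44.

$4.44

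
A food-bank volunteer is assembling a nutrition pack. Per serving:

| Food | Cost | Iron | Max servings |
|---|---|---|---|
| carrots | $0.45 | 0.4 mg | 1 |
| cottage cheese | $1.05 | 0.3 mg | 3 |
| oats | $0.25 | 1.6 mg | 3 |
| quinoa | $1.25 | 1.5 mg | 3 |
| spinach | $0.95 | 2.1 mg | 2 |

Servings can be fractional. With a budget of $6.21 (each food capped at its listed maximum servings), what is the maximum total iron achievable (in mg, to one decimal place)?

13.3 mg

Iron per dollar: oats 6.4, spinach 2.211, quinoa 1.2, carrots 0.8889, cottage cheese 0.2857.
Take 3 servings of oats: spends $0.75, +4.8 mg iron (running total 4.8 mg).
Take 2 servings of spinach: spends $1.90, +4.2 mg iron (running total 9.0 mg).
Take 2.848 servings of quinoa: spends $3.56, +4.3 mg iron (running total 13.3 mg).
Greedy by best ratio exhausts the cost allowance optimally: 13.3 mg.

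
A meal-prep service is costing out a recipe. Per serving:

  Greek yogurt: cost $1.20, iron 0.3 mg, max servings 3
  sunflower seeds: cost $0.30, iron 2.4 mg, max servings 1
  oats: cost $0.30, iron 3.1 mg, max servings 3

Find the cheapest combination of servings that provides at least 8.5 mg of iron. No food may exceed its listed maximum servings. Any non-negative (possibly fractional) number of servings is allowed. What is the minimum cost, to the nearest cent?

Cost per mg of iron: oats $0.0968, sunflower seeds $0.1250, Greek yogurt $4.0000.
Take 2.742 servings of oats: +8.5 mg iron for $0.82 (total $0.82, still need 0.0 mg).
Greedy by cheapest-per-mg is optimal for a single linear constraint, so the minimum cost is $0.82.

$0.82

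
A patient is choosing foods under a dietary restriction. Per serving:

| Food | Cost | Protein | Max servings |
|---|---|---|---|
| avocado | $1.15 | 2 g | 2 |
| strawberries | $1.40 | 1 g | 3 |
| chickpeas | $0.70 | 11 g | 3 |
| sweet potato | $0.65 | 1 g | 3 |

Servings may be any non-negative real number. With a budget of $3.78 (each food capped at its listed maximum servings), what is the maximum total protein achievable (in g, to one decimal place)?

Protein per dollar: chickpeas 15.71, avocado 1.739, sweet potato 1.538, strawberries 0.7143.
Take 3 servings of chickpeas: spends $2.10, +33.0 g protein (running total 33.0 g).
Take 1.461 servings of avocado: spends $1.68, +2.9 g protein (running total 35.9 g).
Greedy by best ratio exhausts the cost allowance optimally: 35.9 g.

35.9 g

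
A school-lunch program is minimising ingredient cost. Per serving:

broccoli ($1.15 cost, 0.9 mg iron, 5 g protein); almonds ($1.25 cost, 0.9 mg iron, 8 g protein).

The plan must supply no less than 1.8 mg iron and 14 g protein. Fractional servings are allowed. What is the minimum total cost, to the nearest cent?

$2.43

This is a tiny linear program; its minimum lies at a vertex of the feasible set. List the vertices and price them.
broccoli only: max(1.8/0.9, 14/5) = 2.8 servings → $3.22.
almonds only: max(1.8/0.9, 14/8) = 2 servings → $2.50.
broccoli + almonds with both tight: 0.6667 servings and 1.333 servings → $2.43.
So the least-cost plan costs $2.43.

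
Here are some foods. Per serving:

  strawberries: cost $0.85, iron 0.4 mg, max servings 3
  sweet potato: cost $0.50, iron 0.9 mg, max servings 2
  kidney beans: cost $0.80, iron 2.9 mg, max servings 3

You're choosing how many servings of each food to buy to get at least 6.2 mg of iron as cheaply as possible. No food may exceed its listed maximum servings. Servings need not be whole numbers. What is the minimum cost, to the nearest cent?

$1.71

Cost per mg of iron: kidney beans $0.2759, sweet potato $0.5556, strawberries $2.1250.
Take 2.138 servings of kidney beans: +6.2 mg iron for $1.71 (total $1.71, still need 0.0 mg).
Filling from the cheapest source first is optimal under one linear minimum: $1.71.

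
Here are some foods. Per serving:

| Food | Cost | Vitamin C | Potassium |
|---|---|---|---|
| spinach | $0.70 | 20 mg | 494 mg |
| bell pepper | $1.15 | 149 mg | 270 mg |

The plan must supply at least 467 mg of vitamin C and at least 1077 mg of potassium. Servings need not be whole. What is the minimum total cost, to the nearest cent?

$3.88

The cheapest plan sits at a corner of the feasible region — with two constraints it uses at most two foods.
spinach only: max(467/20, 1077/494) = 23.35 servings → $16.34.
bell pepper only: max(467/149, 1077/270) = 3.989 servings → $4.59.
spinach + bell pepper with both tight: 0.5041 servings and 3.067 servings → $3.88.
So the least-cost plan costs $3.88.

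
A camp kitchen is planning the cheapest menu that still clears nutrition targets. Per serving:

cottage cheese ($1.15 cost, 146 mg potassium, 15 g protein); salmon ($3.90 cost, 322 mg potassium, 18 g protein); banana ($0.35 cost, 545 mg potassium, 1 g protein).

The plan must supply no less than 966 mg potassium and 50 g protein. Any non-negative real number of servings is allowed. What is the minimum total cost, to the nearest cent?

An LP optimum is at a vertex; with two nutrient constraints at most two foods are used. Check each candidate.
cottage cheese only: max(966/146, 50/15) = 6.616 servings → $7.61.
salmon only: max(966/322, 50/18) = 3 servings → $11.70.
banana only: max(966/545, 50/1) = 50 servings → $17.50.
cottage cheese + salmon with both targets exact would need a negative amount; discard.
cottage cheese + banana with both tight: 3.274 servings and 0.8955 servings → $4.08.
salmon + banana with both tight: 2.77 servings and 0.1358 servings → $10.85.
So the least-cost plan costs $4.08.

$4.08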